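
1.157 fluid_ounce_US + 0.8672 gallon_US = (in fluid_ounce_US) 112.2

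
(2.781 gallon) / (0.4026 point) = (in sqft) 797.8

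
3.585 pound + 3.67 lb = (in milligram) 3.291e+06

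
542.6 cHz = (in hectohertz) 0.05426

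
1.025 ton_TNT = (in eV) 2.677e+28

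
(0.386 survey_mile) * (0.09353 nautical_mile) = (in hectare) 10.76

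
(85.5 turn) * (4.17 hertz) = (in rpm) 2.139e+04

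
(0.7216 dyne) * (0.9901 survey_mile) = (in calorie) 0.002748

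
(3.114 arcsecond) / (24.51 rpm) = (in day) 6.808e-11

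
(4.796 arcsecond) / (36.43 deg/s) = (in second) 3.657e-05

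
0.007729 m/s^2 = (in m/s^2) 0.007729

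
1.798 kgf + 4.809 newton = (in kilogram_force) 2.288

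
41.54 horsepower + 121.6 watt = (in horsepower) 41.7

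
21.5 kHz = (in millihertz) 2.15e+07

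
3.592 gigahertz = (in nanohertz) 3.592e+18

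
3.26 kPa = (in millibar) 32.6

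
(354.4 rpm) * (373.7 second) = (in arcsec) 2.861e+09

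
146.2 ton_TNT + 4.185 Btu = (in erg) 6.117e+18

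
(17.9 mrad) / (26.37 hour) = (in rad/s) 1.886e-07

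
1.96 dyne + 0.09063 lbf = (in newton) 0.4032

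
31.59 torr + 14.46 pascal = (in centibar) 4.226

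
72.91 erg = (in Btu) 6.911e-09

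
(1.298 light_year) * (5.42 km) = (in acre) 1.645e+16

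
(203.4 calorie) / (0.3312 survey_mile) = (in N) 1.597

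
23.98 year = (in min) 1.26e+07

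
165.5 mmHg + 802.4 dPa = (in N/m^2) 2.215e+04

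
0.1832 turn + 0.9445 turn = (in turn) 1.128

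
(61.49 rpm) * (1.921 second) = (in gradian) 787.5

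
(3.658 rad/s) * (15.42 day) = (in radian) 4.874e+06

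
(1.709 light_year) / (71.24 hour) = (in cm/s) 6.304e+12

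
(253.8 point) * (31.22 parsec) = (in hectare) 8.625e+12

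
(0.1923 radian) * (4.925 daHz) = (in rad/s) 9.471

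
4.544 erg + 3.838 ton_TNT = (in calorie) 3.838e+09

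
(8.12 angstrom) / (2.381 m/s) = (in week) 5.639e-16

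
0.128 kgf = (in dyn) 1.255e+05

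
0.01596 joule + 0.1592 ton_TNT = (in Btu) 6.313e+05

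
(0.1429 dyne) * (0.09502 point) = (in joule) 4.79e-11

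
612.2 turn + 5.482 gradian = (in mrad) 3.847e+06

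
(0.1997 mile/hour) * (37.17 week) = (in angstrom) 2.007e+16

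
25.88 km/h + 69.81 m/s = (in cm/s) 7700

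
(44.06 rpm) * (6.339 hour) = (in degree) 6.033e+06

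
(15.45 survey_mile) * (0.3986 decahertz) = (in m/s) 9.911e+04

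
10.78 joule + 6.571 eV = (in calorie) 2.576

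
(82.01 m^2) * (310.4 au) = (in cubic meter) 3.808e+15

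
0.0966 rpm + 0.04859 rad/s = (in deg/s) 3.364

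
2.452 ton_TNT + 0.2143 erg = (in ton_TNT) 2.452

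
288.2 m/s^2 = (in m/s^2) 288.2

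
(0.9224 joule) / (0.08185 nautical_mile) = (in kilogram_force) 0.0006205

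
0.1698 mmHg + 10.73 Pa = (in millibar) 0.3337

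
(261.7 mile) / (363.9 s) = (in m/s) 1157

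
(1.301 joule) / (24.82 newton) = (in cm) 5.242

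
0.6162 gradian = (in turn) 0.001541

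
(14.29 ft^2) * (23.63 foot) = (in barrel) 60.14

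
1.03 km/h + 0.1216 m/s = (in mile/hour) 0.912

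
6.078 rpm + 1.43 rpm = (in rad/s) 0.7862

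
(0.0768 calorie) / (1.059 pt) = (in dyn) 8.601e+07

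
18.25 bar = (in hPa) 1.825e+04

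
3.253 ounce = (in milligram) 9.222e+04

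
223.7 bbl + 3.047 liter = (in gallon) 9396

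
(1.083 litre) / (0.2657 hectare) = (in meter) 4.076e-07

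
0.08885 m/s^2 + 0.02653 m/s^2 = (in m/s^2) 0.1154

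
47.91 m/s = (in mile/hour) 107.2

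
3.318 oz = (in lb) 0.2074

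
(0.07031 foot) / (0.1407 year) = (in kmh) 1.739e-08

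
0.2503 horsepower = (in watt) 186.6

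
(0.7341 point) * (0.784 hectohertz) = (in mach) 5.963e-05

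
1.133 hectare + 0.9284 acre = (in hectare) 1.509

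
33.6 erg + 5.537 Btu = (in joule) 5842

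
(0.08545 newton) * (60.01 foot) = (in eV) 9.755e+18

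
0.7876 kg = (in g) 787.6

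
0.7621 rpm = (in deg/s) 4.573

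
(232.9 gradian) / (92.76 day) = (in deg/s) 2.615e-05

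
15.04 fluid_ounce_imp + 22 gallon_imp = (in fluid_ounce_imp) 3535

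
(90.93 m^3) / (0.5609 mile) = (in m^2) 0.1007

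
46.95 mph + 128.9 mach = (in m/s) 4.391e+04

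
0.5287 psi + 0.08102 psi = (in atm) 0.04149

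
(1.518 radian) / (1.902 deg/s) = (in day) 0.0005293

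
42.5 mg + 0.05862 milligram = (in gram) 0.04256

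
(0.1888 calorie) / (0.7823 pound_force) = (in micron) 2.27e+05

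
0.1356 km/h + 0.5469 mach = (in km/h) 670.5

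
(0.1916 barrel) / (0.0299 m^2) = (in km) 0.001019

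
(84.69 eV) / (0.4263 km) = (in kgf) 3.246e-21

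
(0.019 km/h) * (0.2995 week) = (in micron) 9.56e+08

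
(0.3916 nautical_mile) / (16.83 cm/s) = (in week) 0.007125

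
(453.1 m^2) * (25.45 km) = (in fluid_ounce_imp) 4.058e+11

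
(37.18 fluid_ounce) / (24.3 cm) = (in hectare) 4.525e-07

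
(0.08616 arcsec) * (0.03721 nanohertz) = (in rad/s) 1.554e-17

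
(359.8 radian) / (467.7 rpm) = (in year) 2.329e-07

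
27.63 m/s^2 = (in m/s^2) 27.63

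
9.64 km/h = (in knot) 5.205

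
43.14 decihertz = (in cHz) 431.4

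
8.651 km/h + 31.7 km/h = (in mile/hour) 25.07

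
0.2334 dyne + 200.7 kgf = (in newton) 1968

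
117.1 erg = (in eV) 7.309e+13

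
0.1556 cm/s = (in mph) 0.003481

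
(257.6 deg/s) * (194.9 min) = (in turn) 8368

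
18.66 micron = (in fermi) 1.866e+10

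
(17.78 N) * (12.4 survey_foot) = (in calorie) 16.06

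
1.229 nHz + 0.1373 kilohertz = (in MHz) 0.0001373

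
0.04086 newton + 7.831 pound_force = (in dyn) 3.487e+06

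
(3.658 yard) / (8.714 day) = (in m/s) 4.443e-06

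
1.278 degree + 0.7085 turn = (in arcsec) 9.228e+05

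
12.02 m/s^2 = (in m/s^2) 12.02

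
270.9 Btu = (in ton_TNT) 6.831e-05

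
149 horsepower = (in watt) 1.111e+05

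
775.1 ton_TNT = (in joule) 3.243e+12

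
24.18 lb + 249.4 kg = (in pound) 574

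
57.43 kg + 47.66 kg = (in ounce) 3707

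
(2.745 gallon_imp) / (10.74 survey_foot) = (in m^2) 0.003812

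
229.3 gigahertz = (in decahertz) 2.293e+10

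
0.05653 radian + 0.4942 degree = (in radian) 0.06516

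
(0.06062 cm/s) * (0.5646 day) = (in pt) 8.382e+04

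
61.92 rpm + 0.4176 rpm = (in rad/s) 6.528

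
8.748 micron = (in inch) 0.0003444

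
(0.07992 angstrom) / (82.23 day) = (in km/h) 4.05e-18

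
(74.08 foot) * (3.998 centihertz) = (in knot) 1.755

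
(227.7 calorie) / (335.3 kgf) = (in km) 0.0002897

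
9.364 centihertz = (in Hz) 0.09364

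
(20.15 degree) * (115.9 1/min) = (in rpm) 6.487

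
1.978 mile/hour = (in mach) 0.002597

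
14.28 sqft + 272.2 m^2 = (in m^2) 273.5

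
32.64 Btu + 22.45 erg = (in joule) 3.444e+04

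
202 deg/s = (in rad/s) 3.526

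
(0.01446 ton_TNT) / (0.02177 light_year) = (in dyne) 0.02937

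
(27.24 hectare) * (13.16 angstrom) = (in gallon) 0.0947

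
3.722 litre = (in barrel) 0.02341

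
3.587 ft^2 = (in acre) 8.235e-05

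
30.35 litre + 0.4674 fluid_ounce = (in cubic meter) 0.03036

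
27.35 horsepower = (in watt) 2.039e+04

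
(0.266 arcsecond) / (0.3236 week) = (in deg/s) 3.775e-10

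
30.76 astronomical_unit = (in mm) 4.602e+15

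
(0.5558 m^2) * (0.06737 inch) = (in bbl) 0.005982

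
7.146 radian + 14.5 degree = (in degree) 423.9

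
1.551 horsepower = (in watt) 1157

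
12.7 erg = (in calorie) 3.035e-07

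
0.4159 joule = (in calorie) 0.0994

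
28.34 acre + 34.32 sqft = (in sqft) 1.235e+06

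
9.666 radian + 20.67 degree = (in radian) 10.03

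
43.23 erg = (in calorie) 1.033e-06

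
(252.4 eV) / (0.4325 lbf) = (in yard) 2.299e-17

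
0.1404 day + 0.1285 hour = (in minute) 209.9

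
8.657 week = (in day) 60.6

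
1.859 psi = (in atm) 0.1265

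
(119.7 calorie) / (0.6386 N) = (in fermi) 7.843e+17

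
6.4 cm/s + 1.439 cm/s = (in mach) 0.0002302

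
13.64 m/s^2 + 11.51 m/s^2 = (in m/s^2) 25.15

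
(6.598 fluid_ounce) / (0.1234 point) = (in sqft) 48.25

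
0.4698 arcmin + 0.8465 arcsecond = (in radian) 0.0001408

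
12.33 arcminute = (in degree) 0.2055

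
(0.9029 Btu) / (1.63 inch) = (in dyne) 2.301e+09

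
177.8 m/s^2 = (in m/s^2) 177.8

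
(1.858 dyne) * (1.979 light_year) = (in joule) 3.479e+11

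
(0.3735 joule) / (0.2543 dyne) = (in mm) 1.469e+08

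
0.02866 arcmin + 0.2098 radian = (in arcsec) 4.328e+04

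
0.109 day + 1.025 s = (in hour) 2.616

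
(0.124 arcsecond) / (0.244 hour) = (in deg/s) 3.921e-08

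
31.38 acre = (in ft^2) 1.367e+06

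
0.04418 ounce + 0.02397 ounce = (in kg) 0.001932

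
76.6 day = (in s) 6.618e+06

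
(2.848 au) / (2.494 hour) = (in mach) 1.394e+05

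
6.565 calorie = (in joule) 27.47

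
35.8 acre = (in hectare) 14.49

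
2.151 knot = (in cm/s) 110.7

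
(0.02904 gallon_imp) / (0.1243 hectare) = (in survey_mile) 6.6e-11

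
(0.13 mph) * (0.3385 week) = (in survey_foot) 3.903e+04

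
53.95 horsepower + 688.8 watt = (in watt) 4.092e+04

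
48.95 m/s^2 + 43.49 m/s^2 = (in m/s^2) 92.44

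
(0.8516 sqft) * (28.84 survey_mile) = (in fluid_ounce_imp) 1.292e+08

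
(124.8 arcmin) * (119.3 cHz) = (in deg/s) 2.481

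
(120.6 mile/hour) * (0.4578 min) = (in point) 4.198e+06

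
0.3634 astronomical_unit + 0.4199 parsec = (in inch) 5.101e+17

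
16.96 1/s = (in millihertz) 1.696e+04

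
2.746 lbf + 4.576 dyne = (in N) 12.21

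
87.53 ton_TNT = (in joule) 3.662e+11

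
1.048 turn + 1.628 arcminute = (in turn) 1.048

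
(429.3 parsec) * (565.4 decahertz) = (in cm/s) 7.49e+24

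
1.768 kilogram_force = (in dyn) 1.734e+06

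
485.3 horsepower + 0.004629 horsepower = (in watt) 3.619e+05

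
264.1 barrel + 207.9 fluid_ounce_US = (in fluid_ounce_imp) 1.478e+06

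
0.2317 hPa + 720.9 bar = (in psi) 1.046e+04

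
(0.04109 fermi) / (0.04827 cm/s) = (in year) 2.699e-21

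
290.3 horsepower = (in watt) 2.165e+05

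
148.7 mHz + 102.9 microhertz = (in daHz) 0.01488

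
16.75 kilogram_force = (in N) 164.3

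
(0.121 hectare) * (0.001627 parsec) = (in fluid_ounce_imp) 2.138e+21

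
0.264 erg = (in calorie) 6.31e-09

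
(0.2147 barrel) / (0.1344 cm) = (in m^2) 25.4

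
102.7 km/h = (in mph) 63.81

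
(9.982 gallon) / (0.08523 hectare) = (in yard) 4.848e-05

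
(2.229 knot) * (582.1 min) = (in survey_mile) 24.89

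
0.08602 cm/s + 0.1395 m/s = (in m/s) 0.1404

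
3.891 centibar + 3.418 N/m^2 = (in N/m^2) 3894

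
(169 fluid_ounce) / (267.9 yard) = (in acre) 5.042e-09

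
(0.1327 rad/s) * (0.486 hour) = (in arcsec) 4.789e+07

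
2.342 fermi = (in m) 2.342e-15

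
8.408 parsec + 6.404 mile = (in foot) 8.512e+17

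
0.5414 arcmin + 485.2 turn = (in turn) 485.2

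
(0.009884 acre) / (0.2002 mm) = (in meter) 1.998e+05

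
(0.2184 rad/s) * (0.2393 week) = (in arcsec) 6.52e+09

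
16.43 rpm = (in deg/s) 98.58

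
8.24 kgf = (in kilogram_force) 8.24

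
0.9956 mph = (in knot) 0.8652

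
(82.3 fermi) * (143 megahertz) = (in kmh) 4.237e-05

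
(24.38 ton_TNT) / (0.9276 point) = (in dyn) 3.117e+19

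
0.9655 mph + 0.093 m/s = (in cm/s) 52.46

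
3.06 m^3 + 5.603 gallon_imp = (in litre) 3085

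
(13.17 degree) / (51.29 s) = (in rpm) 0.0428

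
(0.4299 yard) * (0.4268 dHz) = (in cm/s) 1.678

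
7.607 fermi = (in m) 7.607e-15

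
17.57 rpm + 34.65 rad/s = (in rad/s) 36.49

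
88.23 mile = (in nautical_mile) 76.67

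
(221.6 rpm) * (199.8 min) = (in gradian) 1.771e+07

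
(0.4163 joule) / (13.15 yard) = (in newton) 0.03462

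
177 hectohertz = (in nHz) 1.77e+13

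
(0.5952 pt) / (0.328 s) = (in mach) 1.88e-06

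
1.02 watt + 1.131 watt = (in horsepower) 0.002885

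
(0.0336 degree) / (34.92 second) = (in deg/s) 0.0009622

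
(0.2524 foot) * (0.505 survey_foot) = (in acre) 2.926e-06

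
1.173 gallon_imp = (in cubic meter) 0.005333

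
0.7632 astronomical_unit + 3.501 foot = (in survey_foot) 3.746e+11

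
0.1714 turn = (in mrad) 1077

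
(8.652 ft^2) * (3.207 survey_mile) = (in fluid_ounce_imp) 1.46e+08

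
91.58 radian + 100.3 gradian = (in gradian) 5930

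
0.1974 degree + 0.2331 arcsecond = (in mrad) 3.446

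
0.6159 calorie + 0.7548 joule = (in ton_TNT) 7.963e-10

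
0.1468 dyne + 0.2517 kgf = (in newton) 2.468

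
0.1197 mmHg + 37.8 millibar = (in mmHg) 28.47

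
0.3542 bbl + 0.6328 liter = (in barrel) 0.3582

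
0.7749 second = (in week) 1.281e-06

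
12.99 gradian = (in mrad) 204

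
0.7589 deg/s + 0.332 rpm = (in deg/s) 2.751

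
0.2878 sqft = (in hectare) 2.674e-06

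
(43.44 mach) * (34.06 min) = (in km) 3.023e+04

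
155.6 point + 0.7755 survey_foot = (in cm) 29.13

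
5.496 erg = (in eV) 3.43e+12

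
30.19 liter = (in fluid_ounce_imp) 1063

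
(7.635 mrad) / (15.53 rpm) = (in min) 7.825e-05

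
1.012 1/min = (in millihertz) 16.87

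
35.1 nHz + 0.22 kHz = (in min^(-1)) 1.32e+04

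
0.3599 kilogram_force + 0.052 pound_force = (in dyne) 3.761e+05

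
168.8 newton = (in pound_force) 37.95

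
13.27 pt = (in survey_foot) 0.01536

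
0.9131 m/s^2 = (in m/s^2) 0.9131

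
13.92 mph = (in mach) 0.01828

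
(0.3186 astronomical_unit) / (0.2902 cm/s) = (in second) 1.642e+13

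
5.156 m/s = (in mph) 11.53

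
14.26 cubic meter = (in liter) 1.426e+04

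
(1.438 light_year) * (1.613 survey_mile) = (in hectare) 3.532e+15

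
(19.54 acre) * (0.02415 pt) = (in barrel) 4.237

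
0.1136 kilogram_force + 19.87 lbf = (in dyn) 8.95e+06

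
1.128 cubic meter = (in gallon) 298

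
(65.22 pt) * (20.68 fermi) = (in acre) 1.176e-19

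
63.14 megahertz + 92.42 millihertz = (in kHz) 6.314e+04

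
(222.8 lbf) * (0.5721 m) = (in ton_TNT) 1.355e-07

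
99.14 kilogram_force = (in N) 972.2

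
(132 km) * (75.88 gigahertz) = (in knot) 1.947e+16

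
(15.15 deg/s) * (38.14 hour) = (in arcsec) 7.489e+09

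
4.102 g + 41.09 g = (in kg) 0.04519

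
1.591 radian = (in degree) 91.16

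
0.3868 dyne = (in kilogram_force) 3.944e-07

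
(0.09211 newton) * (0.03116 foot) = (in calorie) 0.0002091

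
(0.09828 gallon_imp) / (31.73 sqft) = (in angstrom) 1.516e+06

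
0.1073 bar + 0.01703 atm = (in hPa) 124.6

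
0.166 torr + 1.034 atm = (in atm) 1.034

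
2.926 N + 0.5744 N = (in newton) 3.5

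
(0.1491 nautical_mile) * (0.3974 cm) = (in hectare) 0.0001097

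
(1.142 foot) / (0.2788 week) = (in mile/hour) 4.618e-06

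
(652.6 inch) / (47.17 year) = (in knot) 2.166e-08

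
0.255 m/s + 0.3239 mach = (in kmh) 398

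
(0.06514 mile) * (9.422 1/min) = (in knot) 32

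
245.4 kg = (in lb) 541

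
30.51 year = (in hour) 2.673e+05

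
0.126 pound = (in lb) 0.126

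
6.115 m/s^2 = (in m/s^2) 6.115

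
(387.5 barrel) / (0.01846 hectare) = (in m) 0.3337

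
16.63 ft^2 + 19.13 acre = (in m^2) 7.742e+04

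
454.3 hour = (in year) 0.05186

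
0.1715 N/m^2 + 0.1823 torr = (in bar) 0.0002448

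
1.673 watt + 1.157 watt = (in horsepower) 0.003795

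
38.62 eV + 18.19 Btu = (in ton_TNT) 4.587e-06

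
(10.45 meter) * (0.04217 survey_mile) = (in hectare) 0.07092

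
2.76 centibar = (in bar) 0.0276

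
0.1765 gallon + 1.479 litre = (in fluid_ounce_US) 72.6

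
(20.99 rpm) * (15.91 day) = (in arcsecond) 6.232e+11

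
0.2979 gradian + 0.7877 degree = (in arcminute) 63.35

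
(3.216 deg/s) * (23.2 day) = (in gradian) 7.163e+06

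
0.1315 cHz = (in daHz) 0.0001315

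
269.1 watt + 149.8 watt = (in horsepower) 0.5618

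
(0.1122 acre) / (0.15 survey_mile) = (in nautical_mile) 0.001016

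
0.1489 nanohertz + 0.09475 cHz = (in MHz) 9.475e-10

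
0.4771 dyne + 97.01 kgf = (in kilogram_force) 97.01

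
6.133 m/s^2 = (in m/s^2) 6.133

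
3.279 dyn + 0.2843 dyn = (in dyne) 3.563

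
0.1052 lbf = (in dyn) 4.68e+04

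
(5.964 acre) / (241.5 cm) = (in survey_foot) 3.279e+04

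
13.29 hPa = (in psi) 0.1928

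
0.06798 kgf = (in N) 0.6667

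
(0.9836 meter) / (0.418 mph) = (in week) 8.703e-06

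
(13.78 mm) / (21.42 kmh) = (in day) 2.681e-08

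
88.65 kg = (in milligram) 8.865e+07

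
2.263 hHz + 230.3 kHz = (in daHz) 2.305e+04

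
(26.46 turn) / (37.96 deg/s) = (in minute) 4.182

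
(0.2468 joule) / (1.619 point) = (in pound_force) 97.14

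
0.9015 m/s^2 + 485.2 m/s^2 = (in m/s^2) 486.1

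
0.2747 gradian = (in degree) 0.2472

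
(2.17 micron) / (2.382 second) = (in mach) 2.675e-09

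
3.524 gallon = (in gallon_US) 3.524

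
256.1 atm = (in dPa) 2.595e+08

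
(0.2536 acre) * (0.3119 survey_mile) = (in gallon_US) 1.361e+08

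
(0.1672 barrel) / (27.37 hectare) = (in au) 6.492e-19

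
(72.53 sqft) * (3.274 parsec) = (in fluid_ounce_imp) 2.396e+22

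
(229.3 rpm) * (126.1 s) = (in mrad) 3.028e+06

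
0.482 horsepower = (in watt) 359.4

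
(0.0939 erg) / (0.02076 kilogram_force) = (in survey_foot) 1.513e-07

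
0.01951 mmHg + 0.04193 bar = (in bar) 0.04196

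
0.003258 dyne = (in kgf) 3.322e-09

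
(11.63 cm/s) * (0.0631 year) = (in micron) 2.314e+11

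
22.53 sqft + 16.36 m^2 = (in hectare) 0.001845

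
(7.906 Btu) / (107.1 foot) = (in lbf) 57.44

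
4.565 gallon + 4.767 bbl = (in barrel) 4.876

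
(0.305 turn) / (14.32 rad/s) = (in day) 1.549e-06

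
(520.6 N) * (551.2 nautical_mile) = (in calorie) 1.27e+08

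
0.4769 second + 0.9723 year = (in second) 3.066e+07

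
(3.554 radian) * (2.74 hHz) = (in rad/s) 973.8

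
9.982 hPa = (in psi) 0.1448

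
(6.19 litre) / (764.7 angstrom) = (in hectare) 8.095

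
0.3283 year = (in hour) 2876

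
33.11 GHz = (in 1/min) 1.987e+12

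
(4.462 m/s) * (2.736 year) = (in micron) 3.85e+14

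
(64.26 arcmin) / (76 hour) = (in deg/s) 3.914e-06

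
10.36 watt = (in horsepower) 0.01389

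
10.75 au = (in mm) 1.608e+15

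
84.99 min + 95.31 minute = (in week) 0.01789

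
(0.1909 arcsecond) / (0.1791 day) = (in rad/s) 5.981e-11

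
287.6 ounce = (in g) 8153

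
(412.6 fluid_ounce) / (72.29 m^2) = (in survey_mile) 1.049e-07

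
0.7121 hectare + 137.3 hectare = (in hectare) 138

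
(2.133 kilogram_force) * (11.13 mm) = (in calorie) 0.05564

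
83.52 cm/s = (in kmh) 3.007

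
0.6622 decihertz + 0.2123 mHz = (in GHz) 6.643e-11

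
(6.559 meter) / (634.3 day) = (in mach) 3.515e-10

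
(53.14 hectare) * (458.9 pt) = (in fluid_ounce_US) 2.909e+09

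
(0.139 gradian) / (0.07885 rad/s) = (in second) 0.02769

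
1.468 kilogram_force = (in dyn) 1.44e+06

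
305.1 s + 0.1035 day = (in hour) 2.569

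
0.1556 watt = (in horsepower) 0.0002087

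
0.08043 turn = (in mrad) 505.4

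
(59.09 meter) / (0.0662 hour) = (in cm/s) 24.79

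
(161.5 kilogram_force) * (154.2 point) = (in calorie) 20.59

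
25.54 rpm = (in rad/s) 2.675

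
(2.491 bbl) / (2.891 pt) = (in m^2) 388.3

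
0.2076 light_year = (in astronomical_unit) 1.313e+04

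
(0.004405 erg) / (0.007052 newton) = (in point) 0.0001771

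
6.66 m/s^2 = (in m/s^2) 6.66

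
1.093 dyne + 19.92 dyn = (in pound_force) 4.724e-05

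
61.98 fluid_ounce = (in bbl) 0.01153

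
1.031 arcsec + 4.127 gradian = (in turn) 0.01032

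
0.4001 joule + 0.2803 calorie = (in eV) 9.817e+18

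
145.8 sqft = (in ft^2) 145.8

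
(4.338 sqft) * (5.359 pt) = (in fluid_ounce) 25.76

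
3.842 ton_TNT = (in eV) 1.003e+29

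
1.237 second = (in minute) 0.02062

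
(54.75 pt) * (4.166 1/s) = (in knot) 0.1564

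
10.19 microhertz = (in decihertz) 0.0001019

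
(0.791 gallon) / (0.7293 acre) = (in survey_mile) 6.304e-10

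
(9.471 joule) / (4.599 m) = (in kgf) 0.21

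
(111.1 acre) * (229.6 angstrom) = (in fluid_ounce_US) 349.1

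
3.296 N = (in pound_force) 0.741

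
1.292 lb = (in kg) 0.586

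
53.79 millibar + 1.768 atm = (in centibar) 184.5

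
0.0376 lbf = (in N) 0.1673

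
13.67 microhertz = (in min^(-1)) 0.0008202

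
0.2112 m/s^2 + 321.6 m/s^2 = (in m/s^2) 321.8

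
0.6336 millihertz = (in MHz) 6.336e-10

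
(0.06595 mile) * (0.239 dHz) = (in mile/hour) 5.674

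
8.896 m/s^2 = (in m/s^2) 8.896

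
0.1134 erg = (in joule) 1.134e-08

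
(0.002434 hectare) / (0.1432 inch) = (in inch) 2.635e+05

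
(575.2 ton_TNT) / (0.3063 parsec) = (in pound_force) 5.724e-05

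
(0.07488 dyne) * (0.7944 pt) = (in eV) 1.31e+09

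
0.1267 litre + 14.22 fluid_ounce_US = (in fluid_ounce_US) 18.5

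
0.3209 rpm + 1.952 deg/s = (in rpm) 0.6462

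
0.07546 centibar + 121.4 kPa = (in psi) 17.62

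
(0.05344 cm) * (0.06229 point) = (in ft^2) 1.264e-07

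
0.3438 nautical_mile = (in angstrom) 6.367e+12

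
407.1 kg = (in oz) 1.436e+04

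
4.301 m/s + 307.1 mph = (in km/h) 509.7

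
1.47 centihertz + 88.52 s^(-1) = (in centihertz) 8853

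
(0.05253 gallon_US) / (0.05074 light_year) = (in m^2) 4.142e-19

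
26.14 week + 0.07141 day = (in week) 26.15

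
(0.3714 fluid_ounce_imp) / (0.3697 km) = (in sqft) 3.072e-07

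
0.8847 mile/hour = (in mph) 0.8847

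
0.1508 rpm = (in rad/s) 0.01579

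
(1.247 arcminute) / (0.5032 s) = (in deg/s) 0.0413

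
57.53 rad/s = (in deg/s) 3296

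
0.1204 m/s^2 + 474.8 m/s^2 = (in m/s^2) 474.9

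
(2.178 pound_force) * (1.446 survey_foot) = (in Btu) 0.004047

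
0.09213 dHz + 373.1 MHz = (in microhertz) 3.731e+14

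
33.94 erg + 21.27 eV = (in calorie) 8.112e-07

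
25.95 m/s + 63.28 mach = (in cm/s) 2.157e+06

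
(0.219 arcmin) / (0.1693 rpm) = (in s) 0.003593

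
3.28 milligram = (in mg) 3.28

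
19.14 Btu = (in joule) 2.019e+04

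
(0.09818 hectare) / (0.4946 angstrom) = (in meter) 1.985e+13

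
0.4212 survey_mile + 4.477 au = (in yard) 7.324e+11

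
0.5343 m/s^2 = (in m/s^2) 0.5343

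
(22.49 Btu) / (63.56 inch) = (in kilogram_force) 1499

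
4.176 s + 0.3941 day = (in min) 567.6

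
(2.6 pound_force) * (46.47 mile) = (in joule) 8.649e+05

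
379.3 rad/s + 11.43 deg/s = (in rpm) 3624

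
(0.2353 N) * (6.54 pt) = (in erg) 5429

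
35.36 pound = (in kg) 16.04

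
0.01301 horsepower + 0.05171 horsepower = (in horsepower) 0.06472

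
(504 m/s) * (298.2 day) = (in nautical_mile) 7.011e+06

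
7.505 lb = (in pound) 7.505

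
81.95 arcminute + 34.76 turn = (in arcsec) 4.505e+07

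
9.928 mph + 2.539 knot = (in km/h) 20.68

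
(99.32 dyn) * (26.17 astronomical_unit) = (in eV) 2.427e+28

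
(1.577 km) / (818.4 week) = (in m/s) 3.186e-06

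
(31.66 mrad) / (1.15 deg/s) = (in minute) 0.02629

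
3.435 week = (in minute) 3.462e+04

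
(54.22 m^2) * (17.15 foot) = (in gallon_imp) 6.234e+04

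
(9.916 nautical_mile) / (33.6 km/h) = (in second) 1968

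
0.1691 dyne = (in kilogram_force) 1.724e-07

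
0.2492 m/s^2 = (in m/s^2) 0.2492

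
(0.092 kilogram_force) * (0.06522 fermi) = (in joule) 5.884e-17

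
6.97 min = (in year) 1.326e-05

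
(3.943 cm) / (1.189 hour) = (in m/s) 9.212e-06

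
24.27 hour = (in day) 1.011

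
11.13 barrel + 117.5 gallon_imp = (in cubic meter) 2.304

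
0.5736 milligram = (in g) 0.0005736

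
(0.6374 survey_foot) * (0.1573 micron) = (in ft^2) 3.289e-07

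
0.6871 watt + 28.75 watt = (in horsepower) 0.03948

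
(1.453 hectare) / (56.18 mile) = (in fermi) 1.607e+14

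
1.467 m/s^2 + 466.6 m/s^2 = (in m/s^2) 468.1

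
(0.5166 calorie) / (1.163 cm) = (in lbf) 41.78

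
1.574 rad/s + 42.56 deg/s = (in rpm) 22.12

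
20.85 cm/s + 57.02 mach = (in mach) 57.02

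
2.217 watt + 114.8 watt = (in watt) 117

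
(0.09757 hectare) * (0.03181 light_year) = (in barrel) 1.847e+18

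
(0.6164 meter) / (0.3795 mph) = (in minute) 0.06056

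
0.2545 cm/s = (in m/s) 0.002545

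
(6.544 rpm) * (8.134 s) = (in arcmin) 1.916e+04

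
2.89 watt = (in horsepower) 0.003876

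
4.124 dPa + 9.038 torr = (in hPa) 12.05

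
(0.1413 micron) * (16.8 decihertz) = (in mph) 5.31e-07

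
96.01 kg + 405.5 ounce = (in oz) 3792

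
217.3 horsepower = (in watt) 1.62e+05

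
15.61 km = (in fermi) 1.561e+19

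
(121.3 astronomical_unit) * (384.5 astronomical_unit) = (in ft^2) 1.124e+28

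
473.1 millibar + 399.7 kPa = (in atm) 4.412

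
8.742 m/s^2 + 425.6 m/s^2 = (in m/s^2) 434.3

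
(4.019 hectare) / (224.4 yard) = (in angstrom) 1.959e+12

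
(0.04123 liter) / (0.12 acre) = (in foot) 2.785e-07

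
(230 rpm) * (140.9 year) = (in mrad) 1.07e+14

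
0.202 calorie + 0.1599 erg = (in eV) 5.275e+18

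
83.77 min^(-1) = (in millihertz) 1396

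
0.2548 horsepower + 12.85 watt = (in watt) 202.9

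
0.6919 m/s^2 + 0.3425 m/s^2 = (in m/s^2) 1.034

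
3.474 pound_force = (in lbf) 3.474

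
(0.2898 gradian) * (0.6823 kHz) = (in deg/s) 178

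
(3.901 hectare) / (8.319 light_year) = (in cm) 4.957e-11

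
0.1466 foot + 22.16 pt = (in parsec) 1.701e-18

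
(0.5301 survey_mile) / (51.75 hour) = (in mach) 1.345e-05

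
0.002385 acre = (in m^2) 9.652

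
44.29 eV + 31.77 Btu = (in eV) 2.092e+23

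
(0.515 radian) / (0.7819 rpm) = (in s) 6.29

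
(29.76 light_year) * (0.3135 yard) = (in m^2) 8.071e+16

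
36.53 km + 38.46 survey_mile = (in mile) 61.16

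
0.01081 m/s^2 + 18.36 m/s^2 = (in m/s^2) 18.37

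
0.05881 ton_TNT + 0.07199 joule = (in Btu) 2.332e+05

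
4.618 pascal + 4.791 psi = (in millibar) 330.4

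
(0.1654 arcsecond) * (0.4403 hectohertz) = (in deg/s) 0.002023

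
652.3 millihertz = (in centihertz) 65.23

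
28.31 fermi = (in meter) 2.831e-14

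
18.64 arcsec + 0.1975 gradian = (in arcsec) 658.5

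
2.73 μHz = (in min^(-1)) 0.0001638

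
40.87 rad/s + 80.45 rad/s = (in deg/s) 6951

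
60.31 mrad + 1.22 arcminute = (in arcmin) 208.6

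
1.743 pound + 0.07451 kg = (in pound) 1.907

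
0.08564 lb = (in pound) 0.08564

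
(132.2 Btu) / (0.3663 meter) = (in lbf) 8.56e+04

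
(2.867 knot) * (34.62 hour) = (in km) 183.8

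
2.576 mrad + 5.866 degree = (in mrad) 105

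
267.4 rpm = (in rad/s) 28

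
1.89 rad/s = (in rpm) 18.05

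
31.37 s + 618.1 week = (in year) 11.85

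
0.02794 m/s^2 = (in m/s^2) 0.02794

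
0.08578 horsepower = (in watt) 63.97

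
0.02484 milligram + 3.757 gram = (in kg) 0.003757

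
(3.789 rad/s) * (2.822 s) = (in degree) 612.6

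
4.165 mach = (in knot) 2757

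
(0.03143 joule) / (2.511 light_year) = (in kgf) 1.349e-19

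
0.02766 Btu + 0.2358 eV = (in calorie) 6.975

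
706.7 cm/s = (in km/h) 25.44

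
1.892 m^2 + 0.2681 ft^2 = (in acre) 0.0004737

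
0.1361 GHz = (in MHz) 136.1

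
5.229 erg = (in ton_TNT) 1.25e-16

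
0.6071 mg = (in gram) 0.0006071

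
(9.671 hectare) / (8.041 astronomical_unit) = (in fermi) 8.04e+07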